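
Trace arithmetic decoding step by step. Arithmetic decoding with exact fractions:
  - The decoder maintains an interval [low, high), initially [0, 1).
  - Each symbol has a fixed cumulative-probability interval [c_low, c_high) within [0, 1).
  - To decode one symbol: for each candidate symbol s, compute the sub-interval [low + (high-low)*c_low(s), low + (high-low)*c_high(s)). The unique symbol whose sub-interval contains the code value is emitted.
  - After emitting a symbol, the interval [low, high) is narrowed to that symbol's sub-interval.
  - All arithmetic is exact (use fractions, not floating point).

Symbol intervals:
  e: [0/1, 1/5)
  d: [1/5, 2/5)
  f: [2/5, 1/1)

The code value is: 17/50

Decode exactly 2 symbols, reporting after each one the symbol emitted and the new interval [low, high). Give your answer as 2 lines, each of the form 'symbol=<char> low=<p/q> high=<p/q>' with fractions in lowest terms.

Answer: symbol=d low=1/5 high=2/5
symbol=f low=7/25 high=2/5

Derivation:
Step 1: interval [0/1, 1/1), width = 1/1 - 0/1 = 1/1
  'e': [0/1 + 1/1*0/1, 0/1 + 1/1*1/5) = [0/1, 1/5)
  'd': [0/1 + 1/1*1/5, 0/1 + 1/1*2/5) = [1/5, 2/5) <- contains code 17/50
  'f': [0/1 + 1/1*2/5, 0/1 + 1/1*1/1) = [2/5, 1/1)
  emit 'd', narrow to [1/5, 2/5)
Step 2: interval [1/5, 2/5), width = 2/5 - 1/5 = 1/5
  'e': [1/5 + 1/5*0/1, 1/5 + 1/5*1/5) = [1/5, 6/25)
  'd': [1/5 + 1/5*1/5, 1/5 + 1/5*2/5) = [6/25, 7/25)
  'f': [1/5 + 1/5*2/5, 1/5 + 1/5*1/1) = [7/25, 2/5) <- contains code 17/50
  emit 'f', narrow to [7/25, 2/5)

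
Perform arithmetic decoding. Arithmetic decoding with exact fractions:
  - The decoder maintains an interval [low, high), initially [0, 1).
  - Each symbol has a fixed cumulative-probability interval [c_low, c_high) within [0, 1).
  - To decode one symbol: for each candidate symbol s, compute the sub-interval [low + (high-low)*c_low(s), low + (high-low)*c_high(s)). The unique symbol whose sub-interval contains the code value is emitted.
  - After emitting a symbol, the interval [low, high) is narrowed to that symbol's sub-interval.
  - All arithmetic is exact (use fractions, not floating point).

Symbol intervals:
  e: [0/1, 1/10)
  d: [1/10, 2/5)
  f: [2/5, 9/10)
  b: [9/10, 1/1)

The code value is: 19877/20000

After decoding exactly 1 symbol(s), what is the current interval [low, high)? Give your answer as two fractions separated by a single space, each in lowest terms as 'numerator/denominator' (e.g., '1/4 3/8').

Answer: 9/10 1/1

Derivation:
Step 1: interval [0/1, 1/1), width = 1/1 - 0/1 = 1/1
  'e': [0/1 + 1/1*0/1, 0/1 + 1/1*1/10) = [0/1, 1/10)
  'd': [0/1 + 1/1*1/10, 0/1 + 1/1*2/5) = [1/10, 2/5)
  'f': [0/1 + 1/1*2/5, 0/1 + 1/1*9/10) = [2/5, 9/10)
  'b': [0/1 + 1/1*9/10, 0/1 + 1/1*1/1) = [9/10, 1/1) <- contains code 19877/20000
  emit 'b', narrow to [9/10, 1/1)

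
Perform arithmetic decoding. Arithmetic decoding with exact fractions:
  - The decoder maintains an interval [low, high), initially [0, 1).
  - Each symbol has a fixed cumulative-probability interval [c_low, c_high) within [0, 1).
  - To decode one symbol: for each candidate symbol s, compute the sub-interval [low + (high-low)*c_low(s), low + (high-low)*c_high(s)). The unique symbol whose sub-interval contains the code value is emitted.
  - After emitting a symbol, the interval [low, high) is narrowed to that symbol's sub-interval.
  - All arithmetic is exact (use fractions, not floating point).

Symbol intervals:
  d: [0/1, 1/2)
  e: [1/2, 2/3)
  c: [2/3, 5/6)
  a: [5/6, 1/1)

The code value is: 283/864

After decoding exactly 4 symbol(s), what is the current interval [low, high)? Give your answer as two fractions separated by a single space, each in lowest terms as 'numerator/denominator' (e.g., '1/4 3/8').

Step 1: interval [0/1, 1/1), width = 1/1 - 0/1 = 1/1
  'd': [0/1 + 1/1*0/1, 0/1 + 1/1*1/2) = [0/1, 1/2) <- contains code 283/864
  'e': [0/1 + 1/1*1/2, 0/1 + 1/1*2/3) = [1/2, 2/3)
  'c': [0/1 + 1/1*2/3, 0/1 + 1/1*5/6) = [2/3, 5/6)
  'a': [0/1 + 1/1*5/6, 0/1 + 1/1*1/1) = [5/6, 1/1)
  emit 'd', narrow to [0/1, 1/2)
Step 2: interval [0/1, 1/2), width = 1/2 - 0/1 = 1/2
  'd': [0/1 + 1/2*0/1, 0/1 + 1/2*1/2) = [0/1, 1/4)
  'e': [0/1 + 1/2*1/2, 0/1 + 1/2*2/3) = [1/4, 1/3) <- contains code 283/864
  'c': [0/1 + 1/2*2/3, 0/1 + 1/2*5/6) = [1/3, 5/12)
  'a': [0/1 + 1/2*5/6, 0/1 + 1/2*1/1) = [5/12, 1/2)
  emit 'e', narrow to [1/4, 1/3)
Step 3: interval [1/4, 1/3), width = 1/3 - 1/4 = 1/12
  'd': [1/4 + 1/12*0/1, 1/4 + 1/12*1/2) = [1/4, 7/24)
  'e': [1/4 + 1/12*1/2, 1/4 + 1/12*2/3) = [7/24, 11/36)
  'c': [1/4 + 1/12*2/3, 1/4 + 1/12*5/6) = [11/36, 23/72)
  'a': [1/4 + 1/12*5/6, 1/4 + 1/12*1/1) = [23/72, 1/3) <- contains code 283/864
  emit 'a', narrow to [23/72, 1/3)
Step 4: interval [23/72, 1/3), width = 1/3 - 23/72 = 1/72
  'd': [23/72 + 1/72*0/1, 23/72 + 1/72*1/2) = [23/72, 47/144)
  'e': [23/72 + 1/72*1/2, 23/72 + 1/72*2/3) = [47/144, 71/216) <- contains code 283/864
  'c': [23/72 + 1/72*2/3, 23/72 + 1/72*5/6) = [71/216, 143/432)
  'a': [23/72 + 1/72*5/6, 23/72 + 1/72*1/1) = [143/432, 1/3)
  emit 'e', narrow to [47/144, 71/216)

Answer: 47/144 71/216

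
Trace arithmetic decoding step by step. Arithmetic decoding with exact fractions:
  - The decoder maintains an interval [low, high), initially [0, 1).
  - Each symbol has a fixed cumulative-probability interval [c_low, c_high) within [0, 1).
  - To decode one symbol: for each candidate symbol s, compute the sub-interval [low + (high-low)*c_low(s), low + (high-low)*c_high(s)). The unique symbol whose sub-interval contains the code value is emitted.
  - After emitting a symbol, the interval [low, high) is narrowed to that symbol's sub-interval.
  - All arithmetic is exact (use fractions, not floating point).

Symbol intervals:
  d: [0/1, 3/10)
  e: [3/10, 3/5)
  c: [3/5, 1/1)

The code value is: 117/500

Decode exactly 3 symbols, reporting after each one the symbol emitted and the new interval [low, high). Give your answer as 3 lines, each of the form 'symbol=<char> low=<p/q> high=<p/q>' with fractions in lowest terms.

Step 1: interval [0/1, 1/1), width = 1/1 - 0/1 = 1/1
  'd': [0/1 + 1/1*0/1, 0/1 + 1/1*3/10) = [0/1, 3/10) <- contains code 117/500
  'e': [0/1 + 1/1*3/10, 0/1 + 1/1*3/5) = [3/10, 3/5)
  'c': [0/1 + 1/1*3/5, 0/1 + 1/1*1/1) = [3/5, 1/1)
  emit 'd', narrow to [0/1, 3/10)
Step 2: interval [0/1, 3/10), width = 3/10 - 0/1 = 3/10
  'd': [0/1 + 3/10*0/1, 0/1 + 3/10*3/10) = [0/1, 9/100)
  'e': [0/1 + 3/10*3/10, 0/1 + 3/10*3/5) = [9/100, 9/50)
  'c': [0/1 + 3/10*3/5, 0/1 + 3/10*1/1) = [9/50, 3/10) <- contains code 117/500
  emit 'c', narrow to [9/50, 3/10)
Step 3: interval [9/50, 3/10), width = 3/10 - 9/50 = 3/25
  'd': [9/50 + 3/25*0/1, 9/50 + 3/25*3/10) = [9/50, 27/125)
  'e': [9/50 + 3/25*3/10, 9/50 + 3/25*3/5) = [27/125, 63/250) <- contains code 117/500
  'c': [9/50 + 3/25*3/5, 9/50 + 3/25*1/1) = [63/250, 3/10)
  emit 'e', narrow to [27/125, 63/250)

Answer: symbol=d low=0/1 high=3/10
symbol=c low=9/50 high=3/10
symbol=e low=27/125 high=63/250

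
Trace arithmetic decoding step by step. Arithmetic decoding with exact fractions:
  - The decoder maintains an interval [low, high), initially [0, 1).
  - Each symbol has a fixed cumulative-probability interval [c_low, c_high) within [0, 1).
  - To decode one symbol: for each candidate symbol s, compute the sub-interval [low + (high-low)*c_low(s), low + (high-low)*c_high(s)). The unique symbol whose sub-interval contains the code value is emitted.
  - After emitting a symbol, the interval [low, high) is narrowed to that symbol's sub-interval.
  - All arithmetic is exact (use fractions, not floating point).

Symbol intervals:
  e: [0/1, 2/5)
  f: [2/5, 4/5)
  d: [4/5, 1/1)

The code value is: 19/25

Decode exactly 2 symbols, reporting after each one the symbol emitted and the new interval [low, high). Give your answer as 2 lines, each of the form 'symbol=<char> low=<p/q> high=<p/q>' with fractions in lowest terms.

Step 1: interval [0/1, 1/1), width = 1/1 - 0/1 = 1/1
  'e': [0/1 + 1/1*0/1, 0/1 + 1/1*2/5) = [0/1, 2/5)
  'f': [0/1 + 1/1*2/5, 0/1 + 1/1*4/5) = [2/5, 4/5) <- contains code 19/25
  'd': [0/1 + 1/1*4/5, 0/1 + 1/1*1/1) = [4/5, 1/1)
  emit 'f', narrow to [2/5, 4/5)
Step 2: interval [2/5, 4/5), width = 4/5 - 2/5 = 2/5
  'e': [2/5 + 2/5*0/1, 2/5 + 2/5*2/5) = [2/5, 14/25)
  'f': [2/5 + 2/5*2/5, 2/5 + 2/5*4/5) = [14/25, 18/25)
  'd': [2/5 + 2/5*4/5, 2/5 + 2/5*1/1) = [18/25, 4/5) <- contains code 19/25
  emit 'd', narrow to [18/25, 4/5)

Answer: symbol=f low=2/5 high=4/5
symbol=d low=18/25 high=4/5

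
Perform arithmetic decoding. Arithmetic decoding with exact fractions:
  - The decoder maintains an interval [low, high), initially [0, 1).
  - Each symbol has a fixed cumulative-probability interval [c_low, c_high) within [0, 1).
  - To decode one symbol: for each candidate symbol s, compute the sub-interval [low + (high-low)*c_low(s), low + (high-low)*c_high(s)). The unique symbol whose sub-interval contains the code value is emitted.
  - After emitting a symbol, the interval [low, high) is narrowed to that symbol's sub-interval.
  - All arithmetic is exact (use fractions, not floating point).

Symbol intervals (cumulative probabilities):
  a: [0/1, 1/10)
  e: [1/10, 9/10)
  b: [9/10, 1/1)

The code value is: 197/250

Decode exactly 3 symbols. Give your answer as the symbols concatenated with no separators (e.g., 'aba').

Step 1: interval [0/1, 1/1), width = 1/1 - 0/1 = 1/1
  'a': [0/1 + 1/1*0/1, 0/1 + 1/1*1/10) = [0/1, 1/10)
  'e': [0/1 + 1/1*1/10, 0/1 + 1/1*9/10) = [1/10, 9/10) <- contains code 197/250
  'b': [0/1 + 1/1*9/10, 0/1 + 1/1*1/1) = [9/10, 1/1)
  emit 'e', narrow to [1/10, 9/10)
Step 2: interval [1/10, 9/10), width = 9/10 - 1/10 = 4/5
  'a': [1/10 + 4/5*0/1, 1/10 + 4/5*1/10) = [1/10, 9/50)
  'e': [1/10 + 4/5*1/10, 1/10 + 4/5*9/10) = [9/50, 41/50) <- contains code 197/250
  'b': [1/10 + 4/5*9/10, 1/10 + 4/5*1/1) = [41/50, 9/10)
  emit 'e', narrow to [9/50, 41/50)
Step 3: interval [9/50, 41/50), width = 41/50 - 9/50 = 16/25
  'a': [9/50 + 16/25*0/1, 9/50 + 16/25*1/10) = [9/50, 61/250)
  'e': [9/50 + 16/25*1/10, 9/50 + 16/25*9/10) = [61/250, 189/250)
  'b': [9/50 + 16/25*9/10, 9/50 + 16/25*1/1) = [189/250, 41/50) <- contains code 197/250
  emit 'b', narrow to [189/250, 41/50)

Answer: eeb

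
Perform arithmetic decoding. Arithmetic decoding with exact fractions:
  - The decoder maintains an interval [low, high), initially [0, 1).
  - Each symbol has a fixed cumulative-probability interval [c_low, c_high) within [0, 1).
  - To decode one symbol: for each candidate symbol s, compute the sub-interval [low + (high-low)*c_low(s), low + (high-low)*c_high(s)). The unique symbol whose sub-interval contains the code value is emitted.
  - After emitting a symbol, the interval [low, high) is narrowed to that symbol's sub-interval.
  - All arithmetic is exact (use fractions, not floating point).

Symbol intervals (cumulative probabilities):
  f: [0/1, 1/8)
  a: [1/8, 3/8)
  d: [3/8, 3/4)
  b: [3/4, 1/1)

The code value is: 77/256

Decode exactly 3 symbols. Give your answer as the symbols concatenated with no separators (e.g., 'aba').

Step 1: interval [0/1, 1/1), width = 1/1 - 0/1 = 1/1
  'f': [0/1 + 1/1*0/1, 0/1 + 1/1*1/8) = [0/1, 1/8)
  'a': [0/1 + 1/1*1/8, 0/1 + 1/1*3/8) = [1/8, 3/8) <- contains code 77/256
  'd': [0/1 + 1/1*3/8, 0/1 + 1/1*3/4) = [3/8, 3/4)
  'b': [0/1 + 1/1*3/4, 0/1 + 1/1*1/1) = [3/4, 1/1)
  emit 'a', narrow to [1/8, 3/8)
Step 2: interval [1/8, 3/8), width = 3/8 - 1/8 = 1/4
  'f': [1/8 + 1/4*0/1, 1/8 + 1/4*1/8) = [1/8, 5/32)
  'a': [1/8 + 1/4*1/8, 1/8 + 1/4*3/8) = [5/32, 7/32)
  'd': [1/8 + 1/4*3/8, 1/8 + 1/4*3/4) = [7/32, 5/16) <- contains code 77/256
  'b': [1/8 + 1/4*3/4, 1/8 + 1/4*1/1) = [5/16, 3/8)
  emit 'd', narrow to [7/32, 5/16)
Step 3: interval [7/32, 5/16), width = 5/16 - 7/32 = 3/32
  'f': [7/32 + 3/32*0/1, 7/32 + 3/32*1/8) = [7/32, 59/256)
  'a': [7/32 + 3/32*1/8, 7/32 + 3/32*3/8) = [59/256, 65/256)
  'd': [7/32 + 3/32*3/8, 7/32 + 3/32*3/4) = [65/256, 37/128)
  'b': [7/32 + 3/32*3/4, 7/32 + 3/32*1/1) = [37/128, 5/16) <- contains code 77/256
  emit 'b', narrow to [37/128, 5/16)

Answer: adb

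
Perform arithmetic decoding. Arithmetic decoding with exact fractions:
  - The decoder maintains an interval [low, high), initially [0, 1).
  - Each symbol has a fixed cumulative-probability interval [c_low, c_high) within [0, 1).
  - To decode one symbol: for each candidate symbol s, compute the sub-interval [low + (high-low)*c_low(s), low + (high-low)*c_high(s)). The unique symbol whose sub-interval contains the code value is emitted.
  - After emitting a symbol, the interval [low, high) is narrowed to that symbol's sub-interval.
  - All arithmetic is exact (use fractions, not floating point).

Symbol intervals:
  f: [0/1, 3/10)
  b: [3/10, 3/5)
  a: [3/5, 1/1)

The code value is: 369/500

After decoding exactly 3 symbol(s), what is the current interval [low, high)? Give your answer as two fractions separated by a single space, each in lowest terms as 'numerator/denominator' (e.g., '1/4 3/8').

Answer: 18/25 189/250

Derivation:
Step 1: interval [0/1, 1/1), width = 1/1 - 0/1 = 1/1
  'f': [0/1 + 1/1*0/1, 0/1 + 1/1*3/10) = [0/1, 3/10)
  'b': [0/1 + 1/1*3/10, 0/1 + 1/1*3/5) = [3/10, 3/5)
  'a': [0/1 + 1/1*3/5, 0/1 + 1/1*1/1) = [3/5, 1/1) <- contains code 369/500
  emit 'a', narrow to [3/5, 1/1)
Step 2: interval [3/5, 1/1), width = 1/1 - 3/5 = 2/5
  'f': [3/5 + 2/5*0/1, 3/5 + 2/5*3/10) = [3/5, 18/25)
  'b': [3/5 + 2/5*3/10, 3/5 + 2/5*3/5) = [18/25, 21/25) <- contains code 369/500
  'a': [3/5 + 2/5*3/5, 3/5 + 2/5*1/1) = [21/25, 1/1)
  emit 'b', narrow to [18/25, 21/25)
Step 3: interval [18/25, 21/25), width = 21/25 - 18/25 = 3/25
  'f': [18/25 + 3/25*0/1, 18/25 + 3/25*3/10) = [18/25, 189/250) <- contains code 369/500
  'b': [18/25 + 3/25*3/10, 18/25 + 3/25*3/5) = [189/250, 99/125)
  'a': [18/25 + 3/25*3/5, 18/25 + 3/25*1/1) = [99/125, 21/25)
  emit 'f', narrow to [18/25, 189/250)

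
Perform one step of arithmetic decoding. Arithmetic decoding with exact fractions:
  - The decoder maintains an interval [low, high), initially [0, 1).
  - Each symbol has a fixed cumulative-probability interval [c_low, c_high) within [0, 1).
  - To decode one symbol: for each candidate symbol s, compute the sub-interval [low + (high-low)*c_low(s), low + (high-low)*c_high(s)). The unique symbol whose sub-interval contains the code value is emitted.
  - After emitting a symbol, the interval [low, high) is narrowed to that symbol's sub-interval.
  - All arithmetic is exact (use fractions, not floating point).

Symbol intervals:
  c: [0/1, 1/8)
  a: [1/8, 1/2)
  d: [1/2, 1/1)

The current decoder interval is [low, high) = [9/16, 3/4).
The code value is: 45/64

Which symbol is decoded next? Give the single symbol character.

Answer: d

Derivation:
Interval width = high − low = 3/4 − 9/16 = 3/16
Scaled code = (code − low) / width = (45/64 − 9/16) / 3/16 = 3/4
  c: [0/1, 1/8) 
  a: [1/8, 1/2) 
  d: [1/2, 1/1) ← scaled code falls here ✓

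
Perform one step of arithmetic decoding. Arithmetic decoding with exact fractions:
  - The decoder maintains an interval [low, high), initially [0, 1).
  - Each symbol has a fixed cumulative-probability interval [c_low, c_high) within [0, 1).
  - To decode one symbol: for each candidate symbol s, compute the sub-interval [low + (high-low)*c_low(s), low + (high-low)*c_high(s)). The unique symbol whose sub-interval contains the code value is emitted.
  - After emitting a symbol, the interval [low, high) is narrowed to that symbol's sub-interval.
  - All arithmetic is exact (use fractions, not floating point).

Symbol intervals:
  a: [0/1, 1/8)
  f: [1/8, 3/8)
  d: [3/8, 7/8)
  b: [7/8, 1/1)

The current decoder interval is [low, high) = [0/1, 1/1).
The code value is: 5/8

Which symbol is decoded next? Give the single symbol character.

Answer: d

Derivation:
Interval width = high − low = 1/1 − 0/1 = 1/1
Scaled code = (code − low) / width = (5/8 − 0/1) / 1/1 = 5/8
  a: [0/1, 1/8) 
  f: [1/8, 3/8) 
  d: [3/8, 7/8) ← scaled code falls here ✓
  b: [7/8, 1/1) 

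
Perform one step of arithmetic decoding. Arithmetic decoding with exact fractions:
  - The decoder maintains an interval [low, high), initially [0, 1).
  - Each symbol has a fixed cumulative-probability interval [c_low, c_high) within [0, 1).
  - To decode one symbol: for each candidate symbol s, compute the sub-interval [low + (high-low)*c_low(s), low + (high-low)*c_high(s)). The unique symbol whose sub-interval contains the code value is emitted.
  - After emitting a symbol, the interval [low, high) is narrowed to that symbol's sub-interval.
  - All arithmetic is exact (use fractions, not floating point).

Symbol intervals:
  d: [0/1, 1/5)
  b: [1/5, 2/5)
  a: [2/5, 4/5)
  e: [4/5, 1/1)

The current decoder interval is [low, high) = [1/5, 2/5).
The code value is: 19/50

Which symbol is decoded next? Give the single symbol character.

Answer: e

Derivation:
Interval width = high − low = 2/5 − 1/5 = 1/5
Scaled code = (code − low) / width = (19/50 − 1/5) / 1/5 = 9/10
  d: [0/1, 1/5) 
  b: [1/5, 2/5) 
  a: [2/5, 4/5) 
  e: [4/5, 1/1) ← scaled code falls here ✓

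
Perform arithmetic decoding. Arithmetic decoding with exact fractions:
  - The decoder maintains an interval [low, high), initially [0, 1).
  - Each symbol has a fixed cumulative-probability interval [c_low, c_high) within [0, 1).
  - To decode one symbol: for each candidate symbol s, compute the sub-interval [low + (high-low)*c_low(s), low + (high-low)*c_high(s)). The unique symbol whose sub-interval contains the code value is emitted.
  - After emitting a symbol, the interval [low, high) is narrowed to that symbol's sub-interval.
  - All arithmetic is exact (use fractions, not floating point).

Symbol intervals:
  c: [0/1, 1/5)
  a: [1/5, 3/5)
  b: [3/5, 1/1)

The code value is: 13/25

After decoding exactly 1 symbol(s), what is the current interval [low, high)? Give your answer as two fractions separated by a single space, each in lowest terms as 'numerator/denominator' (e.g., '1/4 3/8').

Answer: 1/5 3/5

Derivation:
Step 1: interval [0/1, 1/1), width = 1/1 - 0/1 = 1/1
  'c': [0/1 + 1/1*0/1, 0/1 + 1/1*1/5) = [0/1, 1/5)
  'a': [0/1 + 1/1*1/5, 0/1 + 1/1*3/5) = [1/5, 3/5) <- contains code 13/25
  'b': [0/1 + 1/1*3/5, 0/1 + 1/1*1/1) = [3/5, 1/1)
  emit 'a', narrow to [1/5, 3/5)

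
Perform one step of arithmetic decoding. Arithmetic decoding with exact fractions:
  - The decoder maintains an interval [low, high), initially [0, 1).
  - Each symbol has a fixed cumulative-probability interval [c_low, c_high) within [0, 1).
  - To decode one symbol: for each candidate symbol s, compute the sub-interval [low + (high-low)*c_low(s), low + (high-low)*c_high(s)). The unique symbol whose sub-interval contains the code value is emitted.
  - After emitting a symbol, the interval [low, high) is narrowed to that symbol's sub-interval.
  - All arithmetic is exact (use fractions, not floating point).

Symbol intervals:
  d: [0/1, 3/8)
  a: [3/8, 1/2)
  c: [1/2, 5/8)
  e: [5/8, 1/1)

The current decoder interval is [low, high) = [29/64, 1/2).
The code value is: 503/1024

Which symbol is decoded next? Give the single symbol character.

Answer: e

Derivation:
Interval width = high − low = 1/2 − 29/64 = 3/64
Scaled code = (code − low) / width = (503/1024 − 29/64) / 3/64 = 13/16
  d: [0/1, 3/8) 
  a: [3/8, 1/2) 
  c: [1/2, 5/8) 
  e: [5/8, 1/1) ← scaled code falls here ✓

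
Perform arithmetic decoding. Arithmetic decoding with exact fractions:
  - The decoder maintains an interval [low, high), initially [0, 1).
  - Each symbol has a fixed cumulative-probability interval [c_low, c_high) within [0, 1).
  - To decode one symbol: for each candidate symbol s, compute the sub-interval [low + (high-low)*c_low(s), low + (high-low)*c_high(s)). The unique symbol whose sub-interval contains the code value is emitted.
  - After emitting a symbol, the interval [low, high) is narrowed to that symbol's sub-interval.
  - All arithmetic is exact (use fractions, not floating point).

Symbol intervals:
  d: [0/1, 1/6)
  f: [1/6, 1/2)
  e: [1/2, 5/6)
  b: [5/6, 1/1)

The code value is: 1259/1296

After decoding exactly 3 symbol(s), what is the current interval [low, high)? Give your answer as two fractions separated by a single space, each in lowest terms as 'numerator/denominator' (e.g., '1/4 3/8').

Answer: 26/27 35/36

Derivation:
Step 1: interval [0/1, 1/1), width = 1/1 - 0/1 = 1/1
  'd': [0/1 + 1/1*0/1, 0/1 + 1/1*1/6) = [0/1, 1/6)
  'f': [0/1 + 1/1*1/6, 0/1 + 1/1*1/2) = [1/6, 1/2)
  'e': [0/1 + 1/1*1/2, 0/1 + 1/1*5/6) = [1/2, 5/6)
  'b': [0/1 + 1/1*5/6, 0/1 + 1/1*1/1) = [5/6, 1/1) <- contains code 1259/1296
  emit 'b', narrow to [5/6, 1/1)
Step 2: interval [5/6, 1/1), width = 1/1 - 5/6 = 1/6
  'd': [5/6 + 1/6*0/1, 5/6 + 1/6*1/6) = [5/6, 31/36)
  'f': [5/6 + 1/6*1/6, 5/6 + 1/6*1/2) = [31/36, 11/12)
  'e': [5/6 + 1/6*1/2, 5/6 + 1/6*5/6) = [11/12, 35/36) <- contains code 1259/1296
  'b': [5/6 + 1/6*5/6, 5/6 + 1/6*1/1) = [35/36, 1/1)
  emit 'e', narrow to [11/12, 35/36)
Step 3: interval [11/12, 35/36), width = 35/36 - 11/12 = 1/18
  'd': [11/12 + 1/18*0/1, 11/12 + 1/18*1/6) = [11/12, 25/27)
  'f': [11/12 + 1/18*1/6, 11/12 + 1/18*1/2) = [25/27, 17/18)
  'e': [11/12 + 1/18*1/2, 11/12 + 1/18*5/6) = [17/18, 26/27)
  'b': [11/12 + 1/18*5/6, 11/12 + 1/18*1/1) = [26/27, 35/36) <- contains code 1259/1296
  emit 'b', narrow to [26/27, 35/36)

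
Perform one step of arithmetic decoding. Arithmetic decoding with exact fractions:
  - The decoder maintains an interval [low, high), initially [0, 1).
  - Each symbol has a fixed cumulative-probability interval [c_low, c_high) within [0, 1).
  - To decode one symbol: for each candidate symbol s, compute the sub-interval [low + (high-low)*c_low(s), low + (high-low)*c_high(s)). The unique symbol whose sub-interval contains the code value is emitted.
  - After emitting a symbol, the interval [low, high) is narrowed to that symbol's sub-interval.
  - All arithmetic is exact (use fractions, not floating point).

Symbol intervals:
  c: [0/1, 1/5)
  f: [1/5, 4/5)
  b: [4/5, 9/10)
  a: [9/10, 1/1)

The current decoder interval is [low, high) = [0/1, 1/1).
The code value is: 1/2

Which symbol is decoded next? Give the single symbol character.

Interval width = high − low = 1/1 − 0/1 = 1/1
Scaled code = (code − low) / width = (1/2 − 0/1) / 1/1 = 1/2
  c: [0/1, 1/5) 
  f: [1/5, 4/5) ← scaled code falls here ✓
  b: [4/5, 9/10) 
  a: [9/10, 1/1) 

Answer: f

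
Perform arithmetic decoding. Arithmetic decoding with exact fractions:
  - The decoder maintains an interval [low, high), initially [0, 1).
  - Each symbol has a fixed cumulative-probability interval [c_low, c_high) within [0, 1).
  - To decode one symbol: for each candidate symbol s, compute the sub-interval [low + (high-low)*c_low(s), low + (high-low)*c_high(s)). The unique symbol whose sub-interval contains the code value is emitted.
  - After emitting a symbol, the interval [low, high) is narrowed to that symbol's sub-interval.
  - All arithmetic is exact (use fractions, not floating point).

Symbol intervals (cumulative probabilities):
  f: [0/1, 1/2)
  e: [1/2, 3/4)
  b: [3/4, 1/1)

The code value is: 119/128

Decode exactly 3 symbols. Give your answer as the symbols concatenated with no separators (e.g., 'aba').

Answer: beb

Derivation:
Step 1: interval [0/1, 1/1), width = 1/1 - 0/1 = 1/1
  'f': [0/1 + 1/1*0/1, 0/1 + 1/1*1/2) = [0/1, 1/2)
  'e': [0/1 + 1/1*1/2, 0/1 + 1/1*3/4) = [1/2, 3/4)
  'b': [0/1 + 1/1*3/4, 0/1 + 1/1*1/1) = [3/4, 1/1) <- contains code 119/128
  emit 'b', narrow to [3/4, 1/1)
Step 2: interval [3/4, 1/1), width = 1/1 - 3/4 = 1/4
  'f': [3/4 + 1/4*0/1, 3/4 + 1/4*1/2) = [3/4, 7/8)
  'e': [3/4 + 1/4*1/2, 3/4 + 1/4*3/4) = [7/8, 15/16) <- contains code 119/128
  'b': [3/4 + 1/4*3/4, 3/4 + 1/4*1/1) = [15/16, 1/1)
  emit 'e', narrow to [7/8, 15/16)
Step 3: interval [7/8, 15/16), width = 15/16 - 7/8 = 1/16
  'f': [7/8 + 1/16*0/1, 7/8 + 1/16*1/2) = [7/8, 29/32)
  'e': [7/8 + 1/16*1/2, 7/8 + 1/16*3/4) = [29/32, 59/64)
  'b': [7/8 + 1/16*3/4, 7/8 + 1/16*1/1) = [59/64, 15/16) <- contains code 119/128
  emit 'b', narrow to [59/64, 15/16)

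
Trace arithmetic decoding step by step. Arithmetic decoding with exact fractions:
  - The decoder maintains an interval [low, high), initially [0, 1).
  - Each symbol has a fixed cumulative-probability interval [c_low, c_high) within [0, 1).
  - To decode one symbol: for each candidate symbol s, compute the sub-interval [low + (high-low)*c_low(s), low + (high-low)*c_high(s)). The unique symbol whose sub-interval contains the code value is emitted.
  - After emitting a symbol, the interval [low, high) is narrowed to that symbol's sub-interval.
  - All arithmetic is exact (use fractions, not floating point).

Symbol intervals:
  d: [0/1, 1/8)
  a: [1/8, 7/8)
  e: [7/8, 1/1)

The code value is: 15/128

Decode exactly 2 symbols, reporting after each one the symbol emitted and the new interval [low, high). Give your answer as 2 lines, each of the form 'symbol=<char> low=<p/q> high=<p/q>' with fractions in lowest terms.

Answer: symbol=d low=0/1 high=1/8
symbol=e low=7/64 high=1/8

Derivation:
Step 1: interval [0/1, 1/1), width = 1/1 - 0/1 = 1/1
  'd': [0/1 + 1/1*0/1, 0/1 + 1/1*1/8) = [0/1, 1/8) <- contains code 15/128
  'a': [0/1 + 1/1*1/8, 0/1 + 1/1*7/8) = [1/8, 7/8)
  'e': [0/1 + 1/1*7/8, 0/1 + 1/1*1/1) = [7/8, 1/1)
  emit 'd', narrow to [0/1, 1/8)
Step 2: interval [0/1, 1/8), width = 1/8 - 0/1 = 1/8
  'd': [0/1 + 1/8*0/1, 0/1 + 1/8*1/8) = [0/1, 1/64)
  'a': [0/1 + 1/8*1/8, 0/1 + 1/8*7/8) = [1/64, 7/64)
  'e': [0/1 + 1/8*7/8, 0/1 + 1/8*1/1) = [7/64, 1/8) <- contains code 15/128
  emit 'e', narrow to [7/64, 1/8)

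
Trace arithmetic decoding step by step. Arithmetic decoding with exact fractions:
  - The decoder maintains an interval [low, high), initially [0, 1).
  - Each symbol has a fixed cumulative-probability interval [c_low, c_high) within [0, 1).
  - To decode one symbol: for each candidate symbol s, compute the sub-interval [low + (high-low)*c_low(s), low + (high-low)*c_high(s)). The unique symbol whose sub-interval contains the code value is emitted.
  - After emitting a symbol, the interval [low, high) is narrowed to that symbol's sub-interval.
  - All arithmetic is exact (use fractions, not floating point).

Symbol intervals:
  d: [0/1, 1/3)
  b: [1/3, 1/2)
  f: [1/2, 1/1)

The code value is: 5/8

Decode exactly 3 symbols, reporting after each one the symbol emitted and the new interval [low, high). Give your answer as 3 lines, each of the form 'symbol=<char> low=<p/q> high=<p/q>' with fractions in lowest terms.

Step 1: interval [0/1, 1/1), width = 1/1 - 0/1 = 1/1
  'd': [0/1 + 1/1*0/1, 0/1 + 1/1*1/3) = [0/1, 1/3)
  'b': [0/1 + 1/1*1/3, 0/1 + 1/1*1/2) = [1/3, 1/2)
  'f': [0/1 + 1/1*1/2, 0/1 + 1/1*1/1) = [1/2, 1/1) <- contains code 5/8
  emit 'f', narrow to [1/2, 1/1)
Step 2: interval [1/2, 1/1), width = 1/1 - 1/2 = 1/2
  'd': [1/2 + 1/2*0/1, 1/2 + 1/2*1/3) = [1/2, 2/3) <- contains code 5/8
  'b': [1/2 + 1/2*1/3, 1/2 + 1/2*1/2) = [2/3, 3/4)
  'f': [1/2 + 1/2*1/2, 1/2 + 1/2*1/1) = [3/4, 1/1)
  emit 'd', narrow to [1/2, 2/3)
Step 3: interval [1/2, 2/3), width = 2/3 - 1/2 = 1/6
  'd': [1/2 + 1/6*0/1, 1/2 + 1/6*1/3) = [1/2, 5/9)
  'b': [1/2 + 1/6*1/3, 1/2 + 1/6*1/2) = [5/9, 7/12)
  'f': [1/2 + 1/6*1/2, 1/2 + 1/6*1/1) = [7/12, 2/3) <- contains code 5/8
  emit 'f', narrow to [7/12, 2/3)

Answer: symbol=f low=1/2 high=1/1
symbol=d low=1/2 high=2/3
symbol=f low=7/12 high=2/3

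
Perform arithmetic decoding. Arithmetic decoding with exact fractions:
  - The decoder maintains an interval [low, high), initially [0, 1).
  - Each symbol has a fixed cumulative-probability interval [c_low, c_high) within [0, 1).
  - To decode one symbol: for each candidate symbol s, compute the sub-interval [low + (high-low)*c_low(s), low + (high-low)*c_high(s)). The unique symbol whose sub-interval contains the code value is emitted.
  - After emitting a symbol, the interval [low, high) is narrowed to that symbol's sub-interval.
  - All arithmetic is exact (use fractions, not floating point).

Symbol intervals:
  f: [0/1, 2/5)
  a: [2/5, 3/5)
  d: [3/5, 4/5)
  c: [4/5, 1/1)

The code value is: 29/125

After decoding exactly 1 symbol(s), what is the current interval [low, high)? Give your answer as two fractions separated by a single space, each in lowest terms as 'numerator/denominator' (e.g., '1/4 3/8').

Step 1: interval [0/1, 1/1), width = 1/1 - 0/1 = 1/1
  'f': [0/1 + 1/1*0/1, 0/1 + 1/1*2/5) = [0/1, 2/5) <- contains code 29/125
  'a': [0/1 + 1/1*2/5, 0/1 + 1/1*3/5) = [2/5, 3/5)
  'd': [0/1 + 1/1*3/5, 0/1 + 1/1*4/5) = [3/5, 4/5)
  'c': [0/1 + 1/1*4/5, 0/1 + 1/1*1/1) = [4/5, 1/1)
  emit 'f', narrow to [0/1, 2/5)

Answer: 0/1 2/5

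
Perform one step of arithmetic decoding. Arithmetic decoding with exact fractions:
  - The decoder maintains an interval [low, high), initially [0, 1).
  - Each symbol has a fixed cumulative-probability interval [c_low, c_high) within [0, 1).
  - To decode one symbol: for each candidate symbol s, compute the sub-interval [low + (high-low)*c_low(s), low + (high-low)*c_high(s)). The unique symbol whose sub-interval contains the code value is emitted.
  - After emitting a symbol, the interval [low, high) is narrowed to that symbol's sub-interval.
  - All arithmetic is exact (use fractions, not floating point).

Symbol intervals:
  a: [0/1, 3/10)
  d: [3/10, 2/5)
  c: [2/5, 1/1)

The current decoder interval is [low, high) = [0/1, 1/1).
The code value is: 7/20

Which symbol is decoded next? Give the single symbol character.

Answer: d

Derivation:
Interval width = high − low = 1/1 − 0/1 = 1/1
Scaled code = (code − low) / width = (7/20 − 0/1) / 1/1 = 7/20
  a: [0/1, 3/10) 
  d: [3/10, 2/5) ← scaled code falls here ✓
  c: [2/5, 1/1) 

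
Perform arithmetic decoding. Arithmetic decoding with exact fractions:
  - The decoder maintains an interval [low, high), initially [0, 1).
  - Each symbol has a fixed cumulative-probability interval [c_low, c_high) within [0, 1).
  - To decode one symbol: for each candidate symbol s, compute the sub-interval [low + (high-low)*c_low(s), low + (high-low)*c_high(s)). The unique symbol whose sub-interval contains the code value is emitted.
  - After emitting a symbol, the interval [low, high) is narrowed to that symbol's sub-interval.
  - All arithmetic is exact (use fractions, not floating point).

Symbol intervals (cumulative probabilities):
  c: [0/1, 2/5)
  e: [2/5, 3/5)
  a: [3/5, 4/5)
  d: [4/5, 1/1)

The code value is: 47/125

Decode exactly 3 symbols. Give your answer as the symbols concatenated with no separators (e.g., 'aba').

Answer: cda

Derivation:
Step 1: interval [0/1, 1/1), width = 1/1 - 0/1 = 1/1
  'c': [0/1 + 1/1*0/1, 0/1 + 1/1*2/5) = [0/1, 2/5) <- contains code 47/125
  'e': [0/1 + 1/1*2/5, 0/1 + 1/1*3/5) = [2/5, 3/5)
  'a': [0/1 + 1/1*3/5, 0/1 + 1/1*4/5) = [3/5, 4/5)
  'd': [0/1 + 1/1*4/5, 0/1 + 1/1*1/1) = [4/5, 1/1)
  emit 'c', narrow to [0/1, 2/5)
Step 2: interval [0/1, 2/5), width = 2/5 - 0/1 = 2/5
  'c': [0/1 + 2/5*0/1, 0/1 + 2/5*2/5) = [0/1, 4/25)
  'e': [0/1 + 2/5*2/5, 0/1 + 2/5*3/5) = [4/25, 6/25)
  'a': [0/1 + 2/5*3/5, 0/1 + 2/5*4/5) = [6/25, 8/25)
  'd': [0/1 + 2/5*4/5, 0/1 + 2/5*1/1) = [8/25, 2/5) <- contains code 47/125
  emit 'd', narrow to [8/25, 2/5)
Step 3: interval [8/25, 2/5), width = 2/5 - 8/25 = 2/25
  'c': [8/25 + 2/25*0/1, 8/25 + 2/25*2/5) = [8/25, 44/125)
  'e': [8/25 + 2/25*2/5, 8/25 + 2/25*3/5) = [44/125, 46/125)
  'a': [8/25 + 2/25*3/5, 8/25 + 2/25*4/5) = [46/125, 48/125) <- contains code 47/125
  'd': [8/25 + 2/25*4/5, 8/25 + 2/25*1/1) = [48/125, 2/5)
  emit 'a', narrow to [46/125, 48/125)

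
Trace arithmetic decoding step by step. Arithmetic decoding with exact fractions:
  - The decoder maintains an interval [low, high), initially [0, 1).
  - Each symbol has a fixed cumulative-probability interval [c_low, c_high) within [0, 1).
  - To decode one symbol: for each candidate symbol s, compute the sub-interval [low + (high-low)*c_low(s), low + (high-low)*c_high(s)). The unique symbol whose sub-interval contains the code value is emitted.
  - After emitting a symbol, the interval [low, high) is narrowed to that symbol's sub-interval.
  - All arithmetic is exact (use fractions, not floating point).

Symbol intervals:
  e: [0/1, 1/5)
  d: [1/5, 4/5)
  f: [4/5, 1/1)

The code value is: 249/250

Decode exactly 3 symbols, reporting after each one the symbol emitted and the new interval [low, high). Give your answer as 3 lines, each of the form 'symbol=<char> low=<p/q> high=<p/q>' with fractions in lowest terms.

Step 1: interval [0/1, 1/1), width = 1/1 - 0/1 = 1/1
  'e': [0/1 + 1/1*0/1, 0/1 + 1/1*1/5) = [0/1, 1/5)
  'd': [0/1 + 1/1*1/5, 0/1 + 1/1*4/5) = [1/5, 4/5)
  'f': [0/1 + 1/1*4/5, 0/1 + 1/1*1/1) = [4/5, 1/1) <- contains code 249/250
  emit 'f', narrow to [4/5, 1/1)
Step 2: interval [4/5, 1/1), width = 1/1 - 4/5 = 1/5
  'e': [4/5 + 1/5*0/1, 4/5 + 1/5*1/5) = [4/5, 21/25)
  'd': [4/5 + 1/5*1/5, 4/5 + 1/5*4/5) = [21/25, 24/25)
  'f': [4/5 + 1/5*4/5, 4/5 + 1/5*1/1) = [24/25, 1/1) <- contains code 249/250
  emit 'f', narrow to [24/25, 1/1)
Step 3: interval [24/25, 1/1), width = 1/1 - 24/25 = 1/25
  'e': [24/25 + 1/25*0/1, 24/25 + 1/25*1/5) = [24/25, 121/125)
  'd': [24/25 + 1/25*1/5, 24/25 + 1/25*4/5) = [121/125, 124/125)
  'f': [24/25 + 1/25*4/5, 24/25 + 1/25*1/1) = [124/125, 1/1) <- contains code 249/250
  emit 'f', narrow to [124/125, 1/1)

Answer: symbol=f low=4/5 high=1/1
symbol=f low=24/25 high=1/1
symbol=f low=124/125 high=1/1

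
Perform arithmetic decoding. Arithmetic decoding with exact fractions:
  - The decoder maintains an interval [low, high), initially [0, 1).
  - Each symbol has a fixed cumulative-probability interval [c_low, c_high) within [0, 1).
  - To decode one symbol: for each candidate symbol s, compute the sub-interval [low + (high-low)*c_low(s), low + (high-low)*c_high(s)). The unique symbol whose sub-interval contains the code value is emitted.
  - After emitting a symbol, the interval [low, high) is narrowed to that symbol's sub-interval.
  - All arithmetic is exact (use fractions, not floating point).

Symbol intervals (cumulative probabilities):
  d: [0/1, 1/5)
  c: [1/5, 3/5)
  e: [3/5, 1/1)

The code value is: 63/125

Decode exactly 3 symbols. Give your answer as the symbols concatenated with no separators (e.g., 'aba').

Step 1: interval [0/1, 1/1), width = 1/1 - 0/1 = 1/1
  'd': [0/1 + 1/1*0/1, 0/1 + 1/1*1/5) = [0/1, 1/5)
  'c': [0/1 + 1/1*1/5, 0/1 + 1/1*3/5) = [1/5, 3/5) <- contains code 63/125
  'e': [0/1 + 1/1*3/5, 0/1 + 1/1*1/1) = [3/5, 1/1)
  emit 'c', narrow to [1/5, 3/5)
Step 2: interval [1/5, 3/5), width = 3/5 - 1/5 = 2/5
  'd': [1/5 + 2/5*0/1, 1/5 + 2/5*1/5) = [1/5, 7/25)
  'c': [1/5 + 2/5*1/5, 1/5 + 2/5*3/5) = [7/25, 11/25)
  'e': [1/5 + 2/5*3/5, 1/5 + 2/5*1/1) = [11/25, 3/5) <- contains code 63/125
  emit 'e', narrow to [11/25, 3/5)
Step 3: interval [11/25, 3/5), width = 3/5 - 11/25 = 4/25
  'd': [11/25 + 4/25*0/1, 11/25 + 4/25*1/5) = [11/25, 59/125)
  'c': [11/25 + 4/25*1/5, 11/25 + 4/25*3/5) = [59/125, 67/125) <- contains code 63/125
  'e': [11/25 + 4/25*3/5, 11/25 + 4/25*1/1) = [67/125, 3/5)
  emit 'c', narrow to [59/125, 67/125)

Answer: cec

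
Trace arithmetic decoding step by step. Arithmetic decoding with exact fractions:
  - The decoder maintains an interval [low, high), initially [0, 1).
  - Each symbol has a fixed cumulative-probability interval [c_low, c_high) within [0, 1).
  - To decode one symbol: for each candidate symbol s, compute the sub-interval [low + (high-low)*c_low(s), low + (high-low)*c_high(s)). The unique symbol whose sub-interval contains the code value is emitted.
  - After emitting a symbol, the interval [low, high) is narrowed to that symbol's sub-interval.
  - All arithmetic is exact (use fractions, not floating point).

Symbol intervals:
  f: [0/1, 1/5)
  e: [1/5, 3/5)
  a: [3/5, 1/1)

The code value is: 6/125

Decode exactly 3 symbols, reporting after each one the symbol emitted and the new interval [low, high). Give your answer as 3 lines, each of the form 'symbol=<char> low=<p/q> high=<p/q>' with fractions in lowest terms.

Step 1: interval [0/1, 1/1), width = 1/1 - 0/1 = 1/1
  'f': [0/1 + 1/1*0/1, 0/1 + 1/1*1/5) = [0/1, 1/5) <- contains code 6/125
  'e': [0/1 + 1/1*1/5, 0/1 + 1/1*3/5) = [1/5, 3/5)
  'a': [0/1 + 1/1*3/5, 0/1 + 1/1*1/1) = [3/5, 1/1)
  emit 'f', narrow to [0/1, 1/5)
Step 2: interval [0/1, 1/5), width = 1/5 - 0/1 = 1/5
  'f': [0/1 + 1/5*0/1, 0/1 + 1/5*1/5) = [0/1, 1/25)
  'e': [0/1 + 1/5*1/5, 0/1 + 1/5*3/5) = [1/25, 3/25) <- contains code 6/125
  'a': [0/1 + 1/5*3/5, 0/1 + 1/5*1/1) = [3/25, 1/5)
  emit 'e', narrow to [1/25, 3/25)
Step 3: interval [1/25, 3/25), width = 3/25 - 1/25 = 2/25
  'f': [1/25 + 2/25*0/1, 1/25 + 2/25*1/5) = [1/25, 7/125) <- contains code 6/125
  'e': [1/25 + 2/25*1/5, 1/25 + 2/25*3/5) = [7/125, 11/125)
  'a': [1/25 + 2/25*3/5, 1/25 + 2/25*1/1) = [11/125, 3/25)
  emit 'f', narrow to [1/25, 7/125)

Answer: symbol=f low=0/1 high=1/5
symbol=e low=1/25 high=3/25
symbol=f low=1/25 high=7/125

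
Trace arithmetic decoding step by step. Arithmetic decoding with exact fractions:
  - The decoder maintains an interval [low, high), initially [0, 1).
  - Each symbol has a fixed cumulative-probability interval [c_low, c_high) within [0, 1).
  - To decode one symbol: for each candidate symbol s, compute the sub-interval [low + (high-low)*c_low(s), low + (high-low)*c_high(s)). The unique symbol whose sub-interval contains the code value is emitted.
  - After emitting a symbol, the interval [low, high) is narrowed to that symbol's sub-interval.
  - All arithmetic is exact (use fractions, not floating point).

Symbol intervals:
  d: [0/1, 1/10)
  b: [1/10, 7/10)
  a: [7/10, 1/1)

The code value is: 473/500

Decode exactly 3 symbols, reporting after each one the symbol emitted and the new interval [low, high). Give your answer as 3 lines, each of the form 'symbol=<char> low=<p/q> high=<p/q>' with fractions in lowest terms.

Answer: symbol=a low=7/10 high=1/1
symbol=a low=91/100 high=1/1
symbol=b low=919/1000 high=973/1000

Derivation:
Step 1: interval [0/1, 1/1), width = 1/1 - 0/1 = 1/1
  'd': [0/1 + 1/1*0/1, 0/1 + 1/1*1/10) = [0/1, 1/10)
  'b': [0/1 + 1/1*1/10, 0/1 + 1/1*7/10) = [1/10, 7/10)
  'a': [0/1 + 1/1*7/10, 0/1 + 1/1*1/1) = [7/10, 1/1) <- contains code 473/500
  emit 'a', narrow to [7/10, 1/1)
Step 2: interval [7/10, 1/1), width = 1/1 - 7/10 = 3/10
  'd': [7/10 + 3/10*0/1, 7/10 + 3/10*1/10) = [7/10, 73/100)
  'b': [7/10 + 3/10*1/10, 7/10 + 3/10*7/10) = [73/100, 91/100)
  'a': [7/10 + 3/10*7/10, 7/10 + 3/10*1/1) = [91/100, 1/1) <- contains code 473/500
  emit 'a', narrow to [91/100, 1/1)
Step 3: interval [91/100, 1/1), width = 1/1 - 91/100 = 9/100
  'd': [91/100 + 9/100*0/1, 91/100 + 9/100*1/10) = [91/100, 919/1000)
  'b': [91/100 + 9/100*1/10, 91/100 + 9/100*7/10) = [919/1000, 973/1000) <- contains code 473/500
  'a': [91/100 + 9/100*7/10, 91/100 + 9/100*1/1) = [973/1000, 1/1)
  emit 'b', narrow to [919/1000, 973/1000)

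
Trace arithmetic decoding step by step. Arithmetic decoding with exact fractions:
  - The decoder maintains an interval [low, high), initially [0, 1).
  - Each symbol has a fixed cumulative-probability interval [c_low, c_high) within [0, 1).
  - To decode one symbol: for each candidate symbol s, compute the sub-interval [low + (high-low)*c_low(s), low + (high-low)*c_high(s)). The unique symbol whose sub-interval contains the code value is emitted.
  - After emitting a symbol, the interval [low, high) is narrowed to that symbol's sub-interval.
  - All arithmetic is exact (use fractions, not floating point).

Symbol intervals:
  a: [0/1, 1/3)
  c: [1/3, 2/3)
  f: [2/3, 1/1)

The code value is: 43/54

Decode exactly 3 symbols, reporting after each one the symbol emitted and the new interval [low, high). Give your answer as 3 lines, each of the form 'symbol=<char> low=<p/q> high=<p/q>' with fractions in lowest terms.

Answer: symbol=f low=2/3 high=1/1
symbol=c low=7/9 high=8/9
symbol=a low=7/9 high=22/27

Derivation:
Step 1: interval [0/1, 1/1), width = 1/1 - 0/1 = 1/1
  'a': [0/1 + 1/1*0/1, 0/1 + 1/1*1/3) = [0/1, 1/3)
  'c': [0/1 + 1/1*1/3, 0/1 + 1/1*2/3) = [1/3, 2/3)
  'f': [0/1 + 1/1*2/3, 0/1 + 1/1*1/1) = [2/3, 1/1) <- contains code 43/54
  emit 'f', narrow to [2/3, 1/1)
Step 2: interval [2/3, 1/1), width = 1/1 - 2/3 = 1/3
  'a': [2/3 + 1/3*0/1, 2/3 + 1/3*1/3) = [2/3, 7/9)
  'c': [2/3 + 1/3*1/3, 2/3 + 1/3*2/3) = [7/9, 8/9) <- contains code 43/54
  'f': [2/3 + 1/3*2/3, 2/3 + 1/3*1/1) = [8/9, 1/1)
  emit 'c', narrow to [7/9, 8/9)
Step 3: interval [7/9, 8/9), width = 8/9 - 7/9 = 1/9
  'a': [7/9 + 1/9*0/1, 7/9 + 1/9*1/3) = [7/9, 22/27) <- contains code 43/54
  'c': [7/9 + 1/9*1/3, 7/9 + 1/9*2/3) = [22/27, 23/27)
  'f': [7/9 + 1/9*2/3, 7/9 + 1/9*1/1) = [23/27, 8/9)
  emit 'a', narrow to [7/9, 22/27)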